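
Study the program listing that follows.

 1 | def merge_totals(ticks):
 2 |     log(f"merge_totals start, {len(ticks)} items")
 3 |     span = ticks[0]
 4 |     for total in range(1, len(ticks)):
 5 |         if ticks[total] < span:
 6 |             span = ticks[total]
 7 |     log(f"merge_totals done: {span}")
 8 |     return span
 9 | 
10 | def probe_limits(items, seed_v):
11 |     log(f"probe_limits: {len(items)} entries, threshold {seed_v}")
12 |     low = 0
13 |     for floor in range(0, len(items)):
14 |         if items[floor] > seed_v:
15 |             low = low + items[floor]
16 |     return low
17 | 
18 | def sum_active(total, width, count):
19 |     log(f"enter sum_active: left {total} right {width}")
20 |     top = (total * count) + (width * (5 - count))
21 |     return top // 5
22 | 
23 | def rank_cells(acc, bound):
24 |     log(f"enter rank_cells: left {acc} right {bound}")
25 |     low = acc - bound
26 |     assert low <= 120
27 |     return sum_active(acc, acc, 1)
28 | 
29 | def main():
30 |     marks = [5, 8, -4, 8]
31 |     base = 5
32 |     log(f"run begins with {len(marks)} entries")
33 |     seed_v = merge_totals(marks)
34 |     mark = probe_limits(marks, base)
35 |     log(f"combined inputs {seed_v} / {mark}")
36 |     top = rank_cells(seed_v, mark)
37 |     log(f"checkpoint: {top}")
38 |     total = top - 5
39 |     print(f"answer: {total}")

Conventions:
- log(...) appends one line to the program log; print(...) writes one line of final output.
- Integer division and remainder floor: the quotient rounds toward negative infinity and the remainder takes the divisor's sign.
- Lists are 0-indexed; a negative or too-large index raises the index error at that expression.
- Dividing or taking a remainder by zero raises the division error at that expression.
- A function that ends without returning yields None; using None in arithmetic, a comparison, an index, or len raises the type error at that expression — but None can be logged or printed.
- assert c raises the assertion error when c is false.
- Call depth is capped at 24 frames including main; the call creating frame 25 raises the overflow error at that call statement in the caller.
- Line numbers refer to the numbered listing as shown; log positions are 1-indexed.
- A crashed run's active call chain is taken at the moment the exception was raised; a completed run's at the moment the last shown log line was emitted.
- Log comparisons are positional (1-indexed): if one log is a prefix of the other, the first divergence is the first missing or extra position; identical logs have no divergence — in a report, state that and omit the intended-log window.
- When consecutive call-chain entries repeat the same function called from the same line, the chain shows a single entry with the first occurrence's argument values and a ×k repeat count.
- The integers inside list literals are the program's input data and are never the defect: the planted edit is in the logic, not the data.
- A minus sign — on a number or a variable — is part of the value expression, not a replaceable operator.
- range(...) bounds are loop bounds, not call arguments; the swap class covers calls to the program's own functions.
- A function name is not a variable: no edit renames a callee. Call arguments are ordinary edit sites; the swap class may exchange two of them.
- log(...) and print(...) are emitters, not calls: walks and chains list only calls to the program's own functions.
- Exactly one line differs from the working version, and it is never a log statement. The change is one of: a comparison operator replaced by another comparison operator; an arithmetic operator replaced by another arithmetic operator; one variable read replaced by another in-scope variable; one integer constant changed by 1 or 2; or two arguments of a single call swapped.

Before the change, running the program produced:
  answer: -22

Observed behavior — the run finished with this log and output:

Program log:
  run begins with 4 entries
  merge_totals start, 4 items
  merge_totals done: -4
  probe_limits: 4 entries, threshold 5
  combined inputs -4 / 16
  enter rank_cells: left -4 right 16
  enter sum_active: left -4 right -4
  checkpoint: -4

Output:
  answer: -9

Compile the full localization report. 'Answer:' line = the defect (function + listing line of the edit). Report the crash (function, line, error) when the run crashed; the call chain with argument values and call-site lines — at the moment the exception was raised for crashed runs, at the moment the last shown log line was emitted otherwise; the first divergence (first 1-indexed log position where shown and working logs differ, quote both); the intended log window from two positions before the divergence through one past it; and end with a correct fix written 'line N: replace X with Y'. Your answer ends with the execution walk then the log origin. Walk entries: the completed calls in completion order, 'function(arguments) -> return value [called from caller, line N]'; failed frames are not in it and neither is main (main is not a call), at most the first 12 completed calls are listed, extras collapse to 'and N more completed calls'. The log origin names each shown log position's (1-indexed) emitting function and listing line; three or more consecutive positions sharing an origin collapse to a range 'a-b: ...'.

Answer: the defect is in rank_cells at line 27.
Key fact: Everything matches until log position 7, which reads 'enter sum_active: left -4 right -4' in place of 'enter sum_active: left -4 right -20'.
Call chain: main.
First divergence: at position 7 the run shows 'enter sum_active: left -4 right -4' where the working version logs 'enter sum_active: left -4 right -20'.
Intended log window:
  5: combined inputs -4 / 16
  6: enter rank_cells: left -4 right 16
  7: enter sum_active: left -4 right -20
  8: checkpoint: -17
Execution walk:
  merge_totals([5, 8, -4, 8]) -> -4  [called from main, line 33]
  probe_limits([5, 8, -4, 8], 5) -> 16  [called from main, line 34]
  sum_active(-4, -4, 1) -> -4  [called from rank_cells, line 27]
  rank_cells(-4, 16) -> -4  [called from main, line 36]
Log origins:
  1 — main, line 32
  2 — merge_totals, line 2
  3 — merge_totals, line 7
  4 — probe_limits, line 11
  5 — main, line 35
  6 — rank_cells, line 24
  7 — sum_active, line 19
  8 — main, line 37
A correct fix: line 27: replace `sum_active(acc, acc, 1)` with `sum_active(acc, low, 1)`.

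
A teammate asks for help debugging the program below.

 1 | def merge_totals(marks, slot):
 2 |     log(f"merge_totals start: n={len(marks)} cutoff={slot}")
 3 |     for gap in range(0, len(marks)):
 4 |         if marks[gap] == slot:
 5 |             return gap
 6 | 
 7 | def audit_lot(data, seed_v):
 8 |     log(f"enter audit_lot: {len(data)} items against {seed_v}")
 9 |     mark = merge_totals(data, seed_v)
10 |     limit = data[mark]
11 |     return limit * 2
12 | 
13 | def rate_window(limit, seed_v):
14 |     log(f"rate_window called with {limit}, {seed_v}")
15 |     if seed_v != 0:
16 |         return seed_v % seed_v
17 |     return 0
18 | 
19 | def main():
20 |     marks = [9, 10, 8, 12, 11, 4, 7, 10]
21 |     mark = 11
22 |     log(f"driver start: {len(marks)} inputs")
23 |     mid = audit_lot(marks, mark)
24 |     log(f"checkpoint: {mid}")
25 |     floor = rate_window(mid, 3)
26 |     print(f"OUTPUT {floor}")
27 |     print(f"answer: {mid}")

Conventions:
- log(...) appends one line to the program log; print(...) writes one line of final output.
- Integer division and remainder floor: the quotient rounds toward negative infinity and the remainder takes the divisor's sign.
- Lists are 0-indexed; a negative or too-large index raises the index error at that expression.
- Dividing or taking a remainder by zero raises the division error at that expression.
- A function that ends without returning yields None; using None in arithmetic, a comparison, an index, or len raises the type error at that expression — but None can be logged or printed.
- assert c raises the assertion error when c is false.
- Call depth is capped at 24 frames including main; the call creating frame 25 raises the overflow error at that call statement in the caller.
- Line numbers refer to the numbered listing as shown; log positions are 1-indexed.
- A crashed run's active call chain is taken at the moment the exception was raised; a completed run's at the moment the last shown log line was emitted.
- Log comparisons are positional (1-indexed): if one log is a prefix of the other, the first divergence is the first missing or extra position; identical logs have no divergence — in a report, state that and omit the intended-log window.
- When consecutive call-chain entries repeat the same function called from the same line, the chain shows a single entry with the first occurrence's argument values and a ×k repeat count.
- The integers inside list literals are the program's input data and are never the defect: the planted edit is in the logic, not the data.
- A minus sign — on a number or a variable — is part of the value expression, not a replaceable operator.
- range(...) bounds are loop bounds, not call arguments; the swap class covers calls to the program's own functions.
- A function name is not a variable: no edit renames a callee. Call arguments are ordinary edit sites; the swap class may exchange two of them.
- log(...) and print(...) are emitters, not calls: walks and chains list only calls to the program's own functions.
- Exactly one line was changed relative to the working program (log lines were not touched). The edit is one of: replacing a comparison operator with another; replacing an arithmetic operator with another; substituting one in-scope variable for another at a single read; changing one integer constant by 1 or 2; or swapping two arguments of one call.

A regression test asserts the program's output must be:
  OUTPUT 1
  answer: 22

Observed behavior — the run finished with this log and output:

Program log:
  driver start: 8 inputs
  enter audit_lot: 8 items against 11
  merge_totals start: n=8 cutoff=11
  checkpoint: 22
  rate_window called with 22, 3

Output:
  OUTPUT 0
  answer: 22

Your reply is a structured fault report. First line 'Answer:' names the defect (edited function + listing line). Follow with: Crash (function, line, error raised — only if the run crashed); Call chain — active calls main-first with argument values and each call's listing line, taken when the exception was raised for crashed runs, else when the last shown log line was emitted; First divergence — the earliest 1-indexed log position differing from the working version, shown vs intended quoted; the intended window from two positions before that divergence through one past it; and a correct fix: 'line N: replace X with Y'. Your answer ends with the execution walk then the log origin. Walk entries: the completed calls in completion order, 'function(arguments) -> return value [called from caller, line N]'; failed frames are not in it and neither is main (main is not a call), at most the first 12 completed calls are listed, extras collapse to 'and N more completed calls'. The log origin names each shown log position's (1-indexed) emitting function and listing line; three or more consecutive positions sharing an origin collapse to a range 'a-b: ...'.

Answer: the defect is in rate_window at line 16.
Core observation: The two runs log identically and part ways only at the printed values.
Call chain: main -> rate_window(22, 3) (called at line 25).
First divergence: none (the log streams are identical).
Execution walk:
  merge_totals([9, 10, 8, 12, 11, 4, 7, 10], 11) -> 4  [called from audit_lot, line 9]
  audit_lot([9, 10, 8, 12, 11, 4, 7, 10], 11) -> 22  [called from main, line 23]
  rate_window(22, 3) -> 0  [called from main, line 25]
Log origins:
  1: emitted by main (line 22)
  2: emitted by audit_lot (line 8)
  3: emitted by merge_totals (line 2)
  4: emitted by main (line 24)
  5: emitted by rate_window (line 14)
A correct fix: line 16: replace `seed_v % seed_v` with `limit % seed_v`.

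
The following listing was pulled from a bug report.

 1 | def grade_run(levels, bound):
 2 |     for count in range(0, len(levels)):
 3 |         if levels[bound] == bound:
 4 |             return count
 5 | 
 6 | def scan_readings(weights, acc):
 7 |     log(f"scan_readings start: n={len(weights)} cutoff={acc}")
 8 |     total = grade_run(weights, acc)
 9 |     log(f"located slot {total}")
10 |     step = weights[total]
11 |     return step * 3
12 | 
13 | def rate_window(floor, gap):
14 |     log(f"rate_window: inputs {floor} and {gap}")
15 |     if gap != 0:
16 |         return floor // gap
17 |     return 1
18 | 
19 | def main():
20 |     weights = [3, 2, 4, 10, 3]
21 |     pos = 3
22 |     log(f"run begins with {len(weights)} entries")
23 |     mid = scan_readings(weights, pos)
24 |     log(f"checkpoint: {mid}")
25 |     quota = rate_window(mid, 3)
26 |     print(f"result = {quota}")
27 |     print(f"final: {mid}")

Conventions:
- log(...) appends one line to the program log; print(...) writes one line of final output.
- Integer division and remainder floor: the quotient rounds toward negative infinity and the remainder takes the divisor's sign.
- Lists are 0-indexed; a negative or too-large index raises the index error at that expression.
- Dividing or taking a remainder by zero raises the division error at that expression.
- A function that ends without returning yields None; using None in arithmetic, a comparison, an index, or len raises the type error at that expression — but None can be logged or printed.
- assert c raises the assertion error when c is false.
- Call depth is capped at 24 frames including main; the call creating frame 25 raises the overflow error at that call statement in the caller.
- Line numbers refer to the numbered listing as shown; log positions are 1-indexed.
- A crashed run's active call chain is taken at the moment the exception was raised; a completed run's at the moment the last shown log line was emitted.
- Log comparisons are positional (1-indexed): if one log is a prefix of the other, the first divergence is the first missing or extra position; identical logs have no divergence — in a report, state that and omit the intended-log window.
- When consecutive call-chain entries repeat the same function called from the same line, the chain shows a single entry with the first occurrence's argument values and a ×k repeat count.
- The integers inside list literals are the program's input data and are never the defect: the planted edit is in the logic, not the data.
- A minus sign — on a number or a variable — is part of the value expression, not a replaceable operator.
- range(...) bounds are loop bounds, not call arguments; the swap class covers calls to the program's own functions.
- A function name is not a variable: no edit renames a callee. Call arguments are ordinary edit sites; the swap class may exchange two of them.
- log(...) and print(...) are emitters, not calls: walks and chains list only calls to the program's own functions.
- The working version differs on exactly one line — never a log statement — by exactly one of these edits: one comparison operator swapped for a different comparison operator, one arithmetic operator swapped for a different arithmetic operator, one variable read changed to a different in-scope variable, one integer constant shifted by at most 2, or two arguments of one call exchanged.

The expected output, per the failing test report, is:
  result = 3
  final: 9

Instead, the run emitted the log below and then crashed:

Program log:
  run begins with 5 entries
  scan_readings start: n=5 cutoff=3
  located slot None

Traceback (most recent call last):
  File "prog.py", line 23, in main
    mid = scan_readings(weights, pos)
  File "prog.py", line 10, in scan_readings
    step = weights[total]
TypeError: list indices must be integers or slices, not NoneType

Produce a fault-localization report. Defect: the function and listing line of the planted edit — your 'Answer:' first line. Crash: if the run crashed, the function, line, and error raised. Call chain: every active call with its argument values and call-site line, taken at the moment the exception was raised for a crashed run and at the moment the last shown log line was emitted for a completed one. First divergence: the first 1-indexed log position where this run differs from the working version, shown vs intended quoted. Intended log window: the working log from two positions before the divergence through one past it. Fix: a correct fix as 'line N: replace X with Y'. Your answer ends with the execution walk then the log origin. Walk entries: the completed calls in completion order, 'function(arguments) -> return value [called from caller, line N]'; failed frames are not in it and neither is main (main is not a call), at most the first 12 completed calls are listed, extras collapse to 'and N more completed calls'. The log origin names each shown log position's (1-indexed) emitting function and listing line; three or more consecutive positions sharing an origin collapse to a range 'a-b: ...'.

Answer: the defect is in grade_run at line 3.
Core observation: At log position 3 the runs split — shown 'located slot None', but the working version logs 'located slot 0'.
Crash: scan_readings, line 10, TypeError.
Call chain: main -> scan_readings([3, 2, 4, 10, 3], 3) (called at line 23).
First divergence: at position 3 the run shows 'located slot None' where the working version logs 'located slot 0'.
Intended log window:
  1: run begins with 5 entries
  2: scan_readings start: n=5 cutoff=3
  3: located slot 0
  4: checkpoint: 9
Execution walk:
  grade_run([3, 2, 4, 10, 3], 3) -> None  [called from scan_readings, line 8]
Log origin:
  1: from main, line 22
  2: from scan_readings, line 7
  3: from scan_readings, line 9
A correct fix: line 3: replace `levels[bound]` with `levels[count]`.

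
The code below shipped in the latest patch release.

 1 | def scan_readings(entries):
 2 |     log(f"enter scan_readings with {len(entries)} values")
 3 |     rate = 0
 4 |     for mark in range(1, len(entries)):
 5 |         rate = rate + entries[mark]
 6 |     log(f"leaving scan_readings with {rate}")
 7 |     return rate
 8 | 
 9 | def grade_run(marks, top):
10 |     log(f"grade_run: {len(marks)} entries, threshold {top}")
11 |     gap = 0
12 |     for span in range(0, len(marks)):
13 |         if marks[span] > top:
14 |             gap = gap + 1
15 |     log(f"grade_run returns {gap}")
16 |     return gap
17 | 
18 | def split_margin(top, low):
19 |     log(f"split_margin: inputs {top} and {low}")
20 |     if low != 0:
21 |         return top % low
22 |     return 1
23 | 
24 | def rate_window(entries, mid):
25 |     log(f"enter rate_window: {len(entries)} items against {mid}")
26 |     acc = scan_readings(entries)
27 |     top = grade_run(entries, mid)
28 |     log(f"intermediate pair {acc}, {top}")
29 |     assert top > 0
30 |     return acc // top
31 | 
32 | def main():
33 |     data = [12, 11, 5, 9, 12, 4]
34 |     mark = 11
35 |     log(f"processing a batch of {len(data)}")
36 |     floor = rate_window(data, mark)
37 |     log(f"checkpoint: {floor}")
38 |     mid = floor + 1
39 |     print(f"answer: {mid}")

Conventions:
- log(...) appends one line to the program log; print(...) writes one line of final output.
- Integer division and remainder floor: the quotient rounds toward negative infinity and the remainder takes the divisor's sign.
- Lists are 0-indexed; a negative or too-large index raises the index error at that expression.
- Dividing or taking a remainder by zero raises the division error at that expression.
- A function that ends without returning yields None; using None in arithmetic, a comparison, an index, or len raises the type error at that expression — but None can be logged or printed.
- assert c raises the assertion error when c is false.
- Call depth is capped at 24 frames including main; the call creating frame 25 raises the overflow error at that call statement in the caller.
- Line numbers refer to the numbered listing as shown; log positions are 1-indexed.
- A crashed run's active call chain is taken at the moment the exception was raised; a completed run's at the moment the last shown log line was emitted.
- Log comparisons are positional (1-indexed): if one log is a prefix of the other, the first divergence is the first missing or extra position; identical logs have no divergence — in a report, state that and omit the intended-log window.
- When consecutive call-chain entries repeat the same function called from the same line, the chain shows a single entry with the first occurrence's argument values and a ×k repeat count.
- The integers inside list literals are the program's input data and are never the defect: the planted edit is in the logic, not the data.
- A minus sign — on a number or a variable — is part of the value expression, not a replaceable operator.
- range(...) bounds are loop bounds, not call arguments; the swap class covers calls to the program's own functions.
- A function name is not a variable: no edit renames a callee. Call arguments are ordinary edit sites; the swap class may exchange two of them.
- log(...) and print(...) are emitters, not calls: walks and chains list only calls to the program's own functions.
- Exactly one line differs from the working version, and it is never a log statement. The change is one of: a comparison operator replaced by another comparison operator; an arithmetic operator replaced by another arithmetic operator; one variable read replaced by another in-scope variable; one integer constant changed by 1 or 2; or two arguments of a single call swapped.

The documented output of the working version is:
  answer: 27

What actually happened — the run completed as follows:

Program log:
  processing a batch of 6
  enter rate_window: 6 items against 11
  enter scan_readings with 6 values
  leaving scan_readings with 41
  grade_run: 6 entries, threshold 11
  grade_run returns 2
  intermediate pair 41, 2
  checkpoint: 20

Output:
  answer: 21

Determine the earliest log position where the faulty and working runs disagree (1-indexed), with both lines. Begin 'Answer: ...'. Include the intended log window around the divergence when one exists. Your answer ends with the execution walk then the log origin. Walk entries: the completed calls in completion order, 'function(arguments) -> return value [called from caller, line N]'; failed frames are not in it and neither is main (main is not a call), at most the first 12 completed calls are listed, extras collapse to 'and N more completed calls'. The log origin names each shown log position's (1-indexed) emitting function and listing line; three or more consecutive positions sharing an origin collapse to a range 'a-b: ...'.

Answer: position 4 — shown 'leaving scan_readings with 41', intended 'leaving scan_readings with 53'.
Intended log window:
  2: enter rate_window: 6 items against 11
  3: enter scan_readings with 6 values
  4: leaving scan_readings with 53
  5: grade_run: 6 entries, threshold 11
Execution walk:
  scan_readings([12, 11, 5, 9, 12, 4]) -> 41  [called from rate_window, line 26]
  grade_run([12, 11, 5, 9, 12, 4], 11) -> 2  [called from rate_window, line 27]
  rate_window([12, 11, 5, 9, 12, 4], 11) -> 20  [called from main, line 36]
Log origins:
  1: logged in main at line 35
  2: logged in rate_window at line 25
  3: logged in scan_readings at line 2
  4: logged in scan_readings at line 6
  5: logged in grade_run at line 10
  6: logged in grade_run at line 15
  7: logged in rate_window at line 28
  8: logged in main at line 37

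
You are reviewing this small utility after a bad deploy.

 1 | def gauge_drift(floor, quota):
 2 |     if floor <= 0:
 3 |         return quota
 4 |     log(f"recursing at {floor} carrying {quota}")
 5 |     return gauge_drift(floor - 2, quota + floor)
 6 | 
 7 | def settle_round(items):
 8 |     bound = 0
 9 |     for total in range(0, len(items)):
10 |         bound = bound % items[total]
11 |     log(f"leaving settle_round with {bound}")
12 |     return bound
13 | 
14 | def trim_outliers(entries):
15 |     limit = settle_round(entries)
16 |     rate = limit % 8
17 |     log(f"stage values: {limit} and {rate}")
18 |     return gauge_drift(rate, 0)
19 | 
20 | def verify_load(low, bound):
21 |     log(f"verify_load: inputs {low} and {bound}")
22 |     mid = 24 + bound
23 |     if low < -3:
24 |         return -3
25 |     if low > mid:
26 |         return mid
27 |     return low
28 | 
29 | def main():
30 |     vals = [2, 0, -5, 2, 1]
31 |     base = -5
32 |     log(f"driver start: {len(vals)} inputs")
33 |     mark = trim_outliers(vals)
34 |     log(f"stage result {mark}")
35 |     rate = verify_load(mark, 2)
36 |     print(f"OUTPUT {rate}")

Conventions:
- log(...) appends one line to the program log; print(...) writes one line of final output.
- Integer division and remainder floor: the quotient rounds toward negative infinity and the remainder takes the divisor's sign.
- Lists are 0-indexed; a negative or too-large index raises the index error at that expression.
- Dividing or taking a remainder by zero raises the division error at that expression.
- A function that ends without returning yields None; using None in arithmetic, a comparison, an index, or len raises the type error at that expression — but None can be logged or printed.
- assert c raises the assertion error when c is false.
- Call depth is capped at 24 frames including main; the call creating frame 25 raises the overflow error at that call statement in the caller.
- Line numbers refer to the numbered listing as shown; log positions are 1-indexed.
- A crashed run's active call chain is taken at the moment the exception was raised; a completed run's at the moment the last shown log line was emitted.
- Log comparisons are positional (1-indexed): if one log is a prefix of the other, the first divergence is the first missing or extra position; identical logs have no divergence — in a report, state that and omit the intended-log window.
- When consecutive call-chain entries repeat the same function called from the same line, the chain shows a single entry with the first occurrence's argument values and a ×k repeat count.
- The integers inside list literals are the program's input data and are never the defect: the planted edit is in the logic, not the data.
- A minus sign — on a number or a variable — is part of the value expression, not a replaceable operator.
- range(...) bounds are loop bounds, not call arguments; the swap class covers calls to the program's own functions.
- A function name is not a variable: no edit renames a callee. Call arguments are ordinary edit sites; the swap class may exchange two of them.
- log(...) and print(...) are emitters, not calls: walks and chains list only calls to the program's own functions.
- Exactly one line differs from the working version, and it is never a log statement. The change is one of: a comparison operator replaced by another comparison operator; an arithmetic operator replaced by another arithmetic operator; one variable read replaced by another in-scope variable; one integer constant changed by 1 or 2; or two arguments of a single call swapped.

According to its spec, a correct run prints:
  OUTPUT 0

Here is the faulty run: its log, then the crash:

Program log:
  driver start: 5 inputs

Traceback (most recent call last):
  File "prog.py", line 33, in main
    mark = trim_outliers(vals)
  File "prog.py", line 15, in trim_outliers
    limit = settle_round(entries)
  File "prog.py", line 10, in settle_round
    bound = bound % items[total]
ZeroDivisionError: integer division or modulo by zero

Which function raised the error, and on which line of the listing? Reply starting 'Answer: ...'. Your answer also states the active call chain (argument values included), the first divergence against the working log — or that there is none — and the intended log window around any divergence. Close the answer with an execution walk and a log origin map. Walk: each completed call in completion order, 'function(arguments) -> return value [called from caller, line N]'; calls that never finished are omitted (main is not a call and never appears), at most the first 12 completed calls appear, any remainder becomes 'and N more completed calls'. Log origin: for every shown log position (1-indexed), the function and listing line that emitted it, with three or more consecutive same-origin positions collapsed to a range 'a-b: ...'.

Answer: the error was raised in settle_round, line 10.
Key fact: After 1 matching log line the faulty run goes silent, while the working version continues with 'leaving settle_round with 0'.
Call chain: main -> trim_outliers([2, 0, -5, 2, 1]) (called at line 33) -> settle_round([2, 0, -5, 2, 1]) (called at line 15).
First divergence: position 2 — the faulty run's log ends after 1 line; the working version continues with 'leaving settle_round with 0'.
Intended log window:
  1: driver start: 5 inputs
  2: leaving settle_round with 0
  3: stage values: 0 and 0
Execution walk:
  (no call completed)
Origin of each log line:
  1: from main, line 32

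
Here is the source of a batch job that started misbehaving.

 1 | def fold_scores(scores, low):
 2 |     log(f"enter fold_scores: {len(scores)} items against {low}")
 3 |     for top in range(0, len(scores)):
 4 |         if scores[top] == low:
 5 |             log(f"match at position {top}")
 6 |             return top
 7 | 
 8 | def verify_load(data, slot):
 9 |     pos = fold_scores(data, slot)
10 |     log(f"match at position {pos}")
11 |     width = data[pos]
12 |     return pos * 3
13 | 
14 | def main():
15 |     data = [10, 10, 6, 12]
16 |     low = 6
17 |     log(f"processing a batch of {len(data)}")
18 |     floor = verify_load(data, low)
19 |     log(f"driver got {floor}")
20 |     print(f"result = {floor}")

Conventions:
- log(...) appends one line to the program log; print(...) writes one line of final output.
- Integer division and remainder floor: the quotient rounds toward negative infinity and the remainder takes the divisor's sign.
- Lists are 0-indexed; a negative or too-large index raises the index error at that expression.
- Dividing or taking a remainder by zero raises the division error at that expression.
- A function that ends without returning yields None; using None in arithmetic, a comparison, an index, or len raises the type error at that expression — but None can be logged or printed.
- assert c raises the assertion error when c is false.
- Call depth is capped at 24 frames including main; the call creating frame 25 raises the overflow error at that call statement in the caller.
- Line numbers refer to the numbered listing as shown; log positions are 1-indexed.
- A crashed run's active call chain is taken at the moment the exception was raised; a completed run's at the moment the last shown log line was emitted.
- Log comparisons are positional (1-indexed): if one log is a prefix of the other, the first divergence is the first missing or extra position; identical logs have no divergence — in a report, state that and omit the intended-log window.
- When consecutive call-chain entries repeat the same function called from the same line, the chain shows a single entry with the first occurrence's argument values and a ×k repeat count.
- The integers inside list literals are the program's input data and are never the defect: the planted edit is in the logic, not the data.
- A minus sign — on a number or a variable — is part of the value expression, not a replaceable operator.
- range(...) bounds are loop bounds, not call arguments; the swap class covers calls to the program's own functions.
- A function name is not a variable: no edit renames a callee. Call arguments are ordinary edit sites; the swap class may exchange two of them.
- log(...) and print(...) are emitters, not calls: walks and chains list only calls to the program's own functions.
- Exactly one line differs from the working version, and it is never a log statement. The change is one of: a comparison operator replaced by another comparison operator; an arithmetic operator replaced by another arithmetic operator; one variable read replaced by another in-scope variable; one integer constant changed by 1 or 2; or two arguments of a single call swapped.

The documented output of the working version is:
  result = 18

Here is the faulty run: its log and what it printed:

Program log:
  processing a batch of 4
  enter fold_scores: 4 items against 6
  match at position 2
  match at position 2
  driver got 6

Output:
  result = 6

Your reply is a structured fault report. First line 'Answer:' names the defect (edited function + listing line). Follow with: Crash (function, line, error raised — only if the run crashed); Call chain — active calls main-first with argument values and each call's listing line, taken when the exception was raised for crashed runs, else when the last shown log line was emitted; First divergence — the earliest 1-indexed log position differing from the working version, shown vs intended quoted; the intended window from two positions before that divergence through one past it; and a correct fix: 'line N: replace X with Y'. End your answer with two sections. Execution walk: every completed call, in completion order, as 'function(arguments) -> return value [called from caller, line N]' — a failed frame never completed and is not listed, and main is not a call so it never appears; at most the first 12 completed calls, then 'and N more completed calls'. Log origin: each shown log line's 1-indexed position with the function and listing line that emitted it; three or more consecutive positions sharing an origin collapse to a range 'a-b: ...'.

Answer: the defect is in verify_load at line 12.
Key fact: The earliest visible damage is log position 5 — 'driver got 6' rather than the intended 'driver got 18'.
Call chain: main.
First divergence: at position 5 the run shows 'driver got 6' where the working version logs 'driver got 18'.
Intended log window:
  3: match at position 2
  4: match at position 2
  5: driver got 18
Execution walk:
  fold_scores([10, 10, 6, 12], 6) -> 2  [called from verify_load, line 9]
  verify_load([10, 10, 6, 12], 6) -> 6  [called from main, line 18]
Log origin:
  1: from main, line 17
  2: from fold_scores, line 2
  3: from fold_scores, line 5
  4: from verify_load, line 10
  5: from main, line 19
A correct fix: line 12: replace `pos` with `width`.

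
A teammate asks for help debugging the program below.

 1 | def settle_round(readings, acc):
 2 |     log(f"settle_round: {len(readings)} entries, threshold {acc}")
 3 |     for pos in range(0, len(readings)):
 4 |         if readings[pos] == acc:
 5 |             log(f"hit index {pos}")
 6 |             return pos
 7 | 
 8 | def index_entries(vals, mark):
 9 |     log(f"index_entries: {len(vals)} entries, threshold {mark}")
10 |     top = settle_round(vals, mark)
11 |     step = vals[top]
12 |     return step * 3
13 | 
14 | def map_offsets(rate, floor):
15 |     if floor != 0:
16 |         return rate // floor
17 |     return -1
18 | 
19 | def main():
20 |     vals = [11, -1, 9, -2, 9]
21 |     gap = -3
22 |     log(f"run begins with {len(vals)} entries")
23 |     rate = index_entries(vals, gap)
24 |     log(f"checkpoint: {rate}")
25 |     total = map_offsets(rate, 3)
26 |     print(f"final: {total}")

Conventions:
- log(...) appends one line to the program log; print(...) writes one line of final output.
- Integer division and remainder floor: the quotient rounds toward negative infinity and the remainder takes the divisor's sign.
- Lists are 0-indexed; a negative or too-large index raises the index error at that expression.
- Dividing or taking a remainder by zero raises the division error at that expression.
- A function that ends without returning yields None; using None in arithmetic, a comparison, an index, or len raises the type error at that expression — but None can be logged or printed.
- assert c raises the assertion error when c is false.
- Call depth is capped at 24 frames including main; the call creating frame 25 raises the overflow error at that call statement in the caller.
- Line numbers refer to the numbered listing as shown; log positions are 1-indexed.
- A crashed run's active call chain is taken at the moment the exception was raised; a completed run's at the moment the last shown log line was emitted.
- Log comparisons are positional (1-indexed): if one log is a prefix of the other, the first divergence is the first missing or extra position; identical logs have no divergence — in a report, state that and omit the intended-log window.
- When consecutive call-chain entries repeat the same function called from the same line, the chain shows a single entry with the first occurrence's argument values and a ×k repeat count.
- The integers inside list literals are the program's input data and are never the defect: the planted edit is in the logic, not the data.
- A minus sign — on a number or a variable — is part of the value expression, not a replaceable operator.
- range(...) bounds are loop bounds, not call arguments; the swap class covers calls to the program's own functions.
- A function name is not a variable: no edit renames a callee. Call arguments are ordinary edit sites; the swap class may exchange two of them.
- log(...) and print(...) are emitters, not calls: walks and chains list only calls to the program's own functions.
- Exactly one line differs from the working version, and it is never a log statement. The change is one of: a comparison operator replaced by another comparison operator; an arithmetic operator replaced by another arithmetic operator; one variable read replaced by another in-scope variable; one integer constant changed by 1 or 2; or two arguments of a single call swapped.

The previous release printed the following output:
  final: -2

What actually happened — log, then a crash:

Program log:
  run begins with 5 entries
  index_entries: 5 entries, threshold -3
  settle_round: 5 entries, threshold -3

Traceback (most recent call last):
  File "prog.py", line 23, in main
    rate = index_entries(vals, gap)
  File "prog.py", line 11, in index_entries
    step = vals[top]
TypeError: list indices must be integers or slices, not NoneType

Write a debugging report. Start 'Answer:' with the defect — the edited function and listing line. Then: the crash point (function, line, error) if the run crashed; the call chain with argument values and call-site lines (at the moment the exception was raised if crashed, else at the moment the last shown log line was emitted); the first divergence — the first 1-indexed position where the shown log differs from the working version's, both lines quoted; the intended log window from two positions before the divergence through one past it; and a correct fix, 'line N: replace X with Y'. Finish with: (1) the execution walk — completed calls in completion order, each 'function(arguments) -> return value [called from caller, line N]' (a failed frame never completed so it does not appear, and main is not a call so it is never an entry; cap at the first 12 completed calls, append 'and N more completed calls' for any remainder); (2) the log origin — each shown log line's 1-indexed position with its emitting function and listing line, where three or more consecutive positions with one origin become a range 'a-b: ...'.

Answer: the defect is in main at line 21.
Key fact: The log first diverges at position 2: the faulty run prints 'index_entries: 5 entries, threshold -3' where the working version prints 'index_entries: 5 entries, threshold -2'.
Crash: index_entries, line 11, TypeError.
Call chain: main -> index_entries([11, -1, 9, -2, 9], -3) (called at line 23).
First divergence: position 2; shown 'index_entries: 5 entries, threshold -3' vs intended 'index_entries: 5 entries, threshold -2'.
Intended log window:
  1: run begins with 5 entries
  2: index_entries: 5 entries, threshold -2
  3: settle_round: 5 entries, threshold -2
Execution walk:
  settle_round([11, -1, 9, -2, 9], -3) -> None  [called from index_entries, line 10]
Log origin:
  1: emitted by main (line 22)
  2: emitted by index_entries (line 9)
  3: emitted by settle_round (line 2)
A correct fix: line 21: replace `-3` with `-2`.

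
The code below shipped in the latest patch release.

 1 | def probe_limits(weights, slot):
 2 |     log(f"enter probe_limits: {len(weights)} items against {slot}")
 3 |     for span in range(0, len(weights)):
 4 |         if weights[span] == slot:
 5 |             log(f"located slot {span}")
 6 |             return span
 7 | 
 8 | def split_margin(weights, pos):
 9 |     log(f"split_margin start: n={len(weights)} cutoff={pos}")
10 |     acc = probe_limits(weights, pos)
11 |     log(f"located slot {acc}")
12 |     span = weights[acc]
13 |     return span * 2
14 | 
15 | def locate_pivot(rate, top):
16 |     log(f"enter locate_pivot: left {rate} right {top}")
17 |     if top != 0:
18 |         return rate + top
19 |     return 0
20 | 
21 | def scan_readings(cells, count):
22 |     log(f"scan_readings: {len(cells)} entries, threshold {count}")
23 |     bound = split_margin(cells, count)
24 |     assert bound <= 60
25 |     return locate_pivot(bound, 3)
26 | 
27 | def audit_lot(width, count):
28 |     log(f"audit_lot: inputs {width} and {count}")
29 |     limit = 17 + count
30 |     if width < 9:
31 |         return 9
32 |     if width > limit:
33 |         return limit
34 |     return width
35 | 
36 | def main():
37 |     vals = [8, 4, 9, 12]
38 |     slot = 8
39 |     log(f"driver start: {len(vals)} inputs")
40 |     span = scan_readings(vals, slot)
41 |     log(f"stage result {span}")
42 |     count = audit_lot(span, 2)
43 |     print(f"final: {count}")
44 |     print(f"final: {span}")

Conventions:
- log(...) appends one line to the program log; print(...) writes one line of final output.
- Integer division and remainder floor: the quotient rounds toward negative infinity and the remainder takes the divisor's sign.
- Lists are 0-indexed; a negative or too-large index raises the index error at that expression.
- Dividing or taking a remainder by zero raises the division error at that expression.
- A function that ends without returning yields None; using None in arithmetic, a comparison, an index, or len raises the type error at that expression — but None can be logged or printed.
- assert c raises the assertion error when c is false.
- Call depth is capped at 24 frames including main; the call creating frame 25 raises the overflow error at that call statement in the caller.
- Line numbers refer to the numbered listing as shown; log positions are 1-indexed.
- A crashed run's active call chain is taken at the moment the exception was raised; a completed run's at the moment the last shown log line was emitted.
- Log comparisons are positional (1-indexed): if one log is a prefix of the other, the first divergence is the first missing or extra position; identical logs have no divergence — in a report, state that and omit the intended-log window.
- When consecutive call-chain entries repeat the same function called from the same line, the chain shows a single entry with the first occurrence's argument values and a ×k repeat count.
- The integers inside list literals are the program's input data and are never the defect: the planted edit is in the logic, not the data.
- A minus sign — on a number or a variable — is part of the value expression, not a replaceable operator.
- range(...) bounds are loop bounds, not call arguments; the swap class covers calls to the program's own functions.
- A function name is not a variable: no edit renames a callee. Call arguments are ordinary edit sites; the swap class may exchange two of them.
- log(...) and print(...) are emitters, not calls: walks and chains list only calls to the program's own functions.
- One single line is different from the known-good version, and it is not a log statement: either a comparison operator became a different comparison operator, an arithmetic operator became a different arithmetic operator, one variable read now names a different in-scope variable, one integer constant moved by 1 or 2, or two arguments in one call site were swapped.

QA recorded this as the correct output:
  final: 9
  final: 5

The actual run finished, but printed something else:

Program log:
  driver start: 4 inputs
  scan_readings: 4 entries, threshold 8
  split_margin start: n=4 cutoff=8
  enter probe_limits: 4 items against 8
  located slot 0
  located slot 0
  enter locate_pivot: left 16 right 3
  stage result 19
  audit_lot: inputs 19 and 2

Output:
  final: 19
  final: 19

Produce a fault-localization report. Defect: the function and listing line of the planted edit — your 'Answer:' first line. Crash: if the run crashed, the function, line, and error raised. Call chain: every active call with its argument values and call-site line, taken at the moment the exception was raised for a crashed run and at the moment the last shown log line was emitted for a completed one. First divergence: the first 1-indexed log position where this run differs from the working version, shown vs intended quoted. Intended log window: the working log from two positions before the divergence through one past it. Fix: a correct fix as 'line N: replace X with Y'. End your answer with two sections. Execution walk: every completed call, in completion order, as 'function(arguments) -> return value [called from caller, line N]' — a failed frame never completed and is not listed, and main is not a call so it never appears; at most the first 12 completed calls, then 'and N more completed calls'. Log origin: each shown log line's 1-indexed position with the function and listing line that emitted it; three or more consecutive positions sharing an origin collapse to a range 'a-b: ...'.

Answer: the defect is in locate_pivot at line 18.
Core observation: Position 8 is the first bad log line: 'stage result 19' should read 'stage result 5'.
Call chain: main -> audit_lot(19, 2) (called at line 42).
First divergence: position 8; shown 'stage result 19' vs intended 'stage result 5'.
Intended log window:
  6: located slot 0
  7: enter locate_pivot: left 16 right 3
  8: stage result 5
  9: audit_lot: inputs 5 and 2
Execution walk:
  probe_limits([8, 4, 9, 12], 8) -> 0  [called from split_margin, line 10]
  split_margin([8, 4, 9, 12], 8) -> 16  [called from scan_readings, line 23]
  locate_pivot(16, 3) -> 19  [called from scan_readings, line 25]
  scan_readings([8, 4, 9, 12], 8) -> 19  [called from main, line 40]
  audit_lot(19, 2) -> 19  [called from main, line 42]
Log line origins:
  1 — main, line 39
  2 — scan_readings, line 22
  3 — split_margin, line 9
  4 — probe_limits, line 2
  5 — probe_limits, line 5
  6 — split_margin, line 11
  7 — locate_pivot, line 16
  8 — main, line 41
  9 — audit_lot, line 28
A correct fix: line 18: replace `+` with `//`.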